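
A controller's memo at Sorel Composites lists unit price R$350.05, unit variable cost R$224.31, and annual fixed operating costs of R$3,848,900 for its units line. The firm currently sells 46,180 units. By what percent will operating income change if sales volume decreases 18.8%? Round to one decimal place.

Contribution at this volume is 46,180 × R$125.74 = R$5,806,673.20.
Subtracting fixed costs: EBIT = R$5,806,673.20 − R$3,848,900 = R$1,957,773.20.
DOL = contribution ÷ EBIT = R$5,806,673.20 ÷ R$1,957,773.20 = 2.9660.
So EBIT moves 2.9660 × (-18.8%) = -55.8%.

-55.8%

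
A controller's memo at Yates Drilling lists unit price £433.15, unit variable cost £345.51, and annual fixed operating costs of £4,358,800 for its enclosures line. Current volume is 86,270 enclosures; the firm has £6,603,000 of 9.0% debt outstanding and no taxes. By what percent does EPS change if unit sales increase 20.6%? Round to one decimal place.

+59.7%

At 86,270 units, contribution = 86,270 × £87.64 = £7,560,702.80.
Subtracting fixed costs: EBIT = £7,560,702.80 − £4,358,800 = £3,201,902.80.
After interest of £594,270.00, pre-tax earnings = £2,607,632.80.
DCL = total CM / (EBIT − I) = £7,560,702.80 / £2,607,632.80 = 2.8995.
%ΔEPS = DCL × %ΔSales = 2.8995 × +20.6% = +59.7%.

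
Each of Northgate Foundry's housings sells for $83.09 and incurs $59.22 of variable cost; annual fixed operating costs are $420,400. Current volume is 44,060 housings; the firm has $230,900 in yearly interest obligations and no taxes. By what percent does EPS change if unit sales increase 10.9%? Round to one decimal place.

Contribution at this volume is 44,060 × $23.87 = $1,051,712.20.
EBIT = $1,051,712.20 − $420,400 = $631,312.20.
After interest of $230,900.00, pre-tax earnings = $400,412.20.
Degree of combined leverage = contribution ÷ (EBIT − I) = $1,051,712.20 ÷ $400,412.20 = 2.6266.
%ΔEPS = DCL × %ΔSales = 2.6266 × +10.9% = +28.6%.

+28.6%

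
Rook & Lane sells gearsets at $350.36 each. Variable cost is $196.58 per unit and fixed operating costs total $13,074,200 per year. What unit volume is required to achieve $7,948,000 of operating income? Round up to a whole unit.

136,704 gearsets

Unit CM = price − variable cost = $350.36 − $196.58 = $153.78.
Units = (FC + target) / CM = ($13,074,200 + $7,948,000) / $153.78 = 136,703.08, so 136,704 gearsets.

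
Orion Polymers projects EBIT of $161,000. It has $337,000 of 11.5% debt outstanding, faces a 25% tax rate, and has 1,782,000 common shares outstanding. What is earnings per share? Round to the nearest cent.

$0.05

Interest = $38,755.00, so EBT = $161,000 − $38,755.00 = $122,245.00.
Net income = $122,245.00 × (1 − 0.25) = $91,683.75.
Per share: $91,683.75 / 1,782,000 shares = $0.05.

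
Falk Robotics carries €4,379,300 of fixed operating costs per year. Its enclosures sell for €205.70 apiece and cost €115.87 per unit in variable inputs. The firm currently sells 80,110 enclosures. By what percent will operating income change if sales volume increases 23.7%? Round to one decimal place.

+60.5%

Total contribution margin = 80,110 × €89.83 = €7,196,281.30.
EBIT = €7,196,281.30 − €4,379,300 = €2,816,981.30.
So DOL = total CM / EBIT = €7,196,281.30 / €2,816,981.30 = 2.5546.
Operating income changes by 2.5546 × +23.7% = +60.5%.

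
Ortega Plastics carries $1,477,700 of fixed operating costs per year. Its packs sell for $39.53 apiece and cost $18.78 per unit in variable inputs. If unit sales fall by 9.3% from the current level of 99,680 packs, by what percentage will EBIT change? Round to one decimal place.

At 99,680 units, contribution = 99,680 × $20.75 = $2,068,360.00.
EBIT = $2,068,360.00 − $1,477,700 = $590,660.00.
So DOL = total CM / EBIT = $2,068,360.00 / $590,660.00 = 3.5018.
%ΔEBIT = DOL × %ΔSales = 3.5018 × -9.3% = -32.6%.

-32.6%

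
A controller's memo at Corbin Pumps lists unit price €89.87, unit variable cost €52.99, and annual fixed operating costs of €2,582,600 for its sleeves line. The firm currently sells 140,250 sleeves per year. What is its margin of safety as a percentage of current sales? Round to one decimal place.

50.1%

Unit CM = price − variable cost = €89.87 − €52.99 = €36.88. Break-even units = €2,582,600 ÷ €36.88 = 70,027.11; break-even revenue = 70,027.11 × €89.87 = €6,293,336.82.
Current sales = 140,250 × €89.87 = €12,604,267.50.
Margin of safety = (€12,604,267.50 − €6,293,336.82) ÷ €12,604,267.50 = 50.1%.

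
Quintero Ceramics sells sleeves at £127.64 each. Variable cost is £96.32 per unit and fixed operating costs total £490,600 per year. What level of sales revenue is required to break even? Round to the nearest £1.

£1,999,367

Contribution margin per unit = £127.64 − £96.32 = £31.32, a CM ratio of £31.32 ÷ £127.64 = 0.2454.
Break-even revenue = fixed costs × price ÷ CM = £490,600 × £127.64 ÷ £31.32 = £1,999,367.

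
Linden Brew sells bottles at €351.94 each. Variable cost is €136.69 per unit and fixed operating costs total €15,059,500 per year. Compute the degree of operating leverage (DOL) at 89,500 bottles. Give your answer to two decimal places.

4.58

Contribution at this volume is 89,500 × €215.25 = €19,264,875.00.
Subtracting fixed costs: EBIT = €19,264,875.00 − €15,059,500 = €4,205,375.00.
So DOL = total CM / EBIT = €19,264,875.00 / €4,205,375.00 = 4.5810.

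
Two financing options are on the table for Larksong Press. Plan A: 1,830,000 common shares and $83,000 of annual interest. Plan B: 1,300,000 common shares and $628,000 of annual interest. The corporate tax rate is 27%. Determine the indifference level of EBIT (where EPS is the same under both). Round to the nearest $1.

At indifference, (EBIT − 83,000)(1 − t)/1,830,000 = (EBIT − 628,000)(1 − t)/1,300,000.
Cancelling (1 − t) and cross-multiplying: 1,300,000·(EBIT − 83,000) = 1,830,000·(EBIT − 628,000).
EBIT × (1,830,000 − 1,300,000) = 628,000 × 1,830,000 − 83,000 × 1,300,000 = 1,041,340,000,000, so EBIT = 1,041,340,000,000 ÷ 530,000 = 1,964,792.45.

$1,964,792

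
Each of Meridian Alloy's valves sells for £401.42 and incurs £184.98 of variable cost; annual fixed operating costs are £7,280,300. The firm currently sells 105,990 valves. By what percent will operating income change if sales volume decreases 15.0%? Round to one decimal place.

Contribution at this volume is 105,990 × £216.44 = £22,940,475.60.
Subtracting fixed costs: EBIT = £22,940,475.60 − £7,280,300 = £15,660,175.60.
So DOL = total CM / EBIT = £22,940,475.60 / £15,660,175.60 = 1.4649.
Operating income changes by 1.4649 × -15.0% = -22.0%.

-22.0%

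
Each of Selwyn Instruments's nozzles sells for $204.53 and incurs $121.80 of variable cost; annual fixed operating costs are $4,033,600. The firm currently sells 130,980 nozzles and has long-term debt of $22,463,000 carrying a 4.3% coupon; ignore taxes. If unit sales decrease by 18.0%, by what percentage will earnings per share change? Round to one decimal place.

-33.4%

At 130,980 units, contribution = 130,980 × $82.73 = $10,835,975.40.
Subtracting fixed costs: EBIT = $10,835,975.40 − $4,033,600 = $6,802,375.40.
After interest of $965,909.00, pre-tax earnings = $5,836,466.40.
Degree of combined leverage = contribution ÷ (EBIT − I) = $10,835,975.40 ÷ $5,836,466.40 = 1.8566.
EPS therefore changes by 1.8566 × (-18.0%) = -33.4%.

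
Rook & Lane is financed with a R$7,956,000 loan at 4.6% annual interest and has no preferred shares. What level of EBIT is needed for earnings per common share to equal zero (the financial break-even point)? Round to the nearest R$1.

R$365,976

Annual interest = 4.6% × R$7,956,000 = R$365,976.00.
Without preferred stock the financial break-even is simply EBIT = interest = R$365,976.00.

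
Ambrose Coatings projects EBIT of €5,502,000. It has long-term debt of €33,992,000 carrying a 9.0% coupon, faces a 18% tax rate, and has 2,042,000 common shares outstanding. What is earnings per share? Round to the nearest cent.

€0.98

Interest = €3,059,280.00, so EBT = €5,502,000 − €3,059,280.00 = €2,442,720.00.
Net income = €2,442,720.00 × (1 − 0.18) = €2,003,030.40.
EPS = €2,003,030.40 ÷ 2,042,000 = €0.98.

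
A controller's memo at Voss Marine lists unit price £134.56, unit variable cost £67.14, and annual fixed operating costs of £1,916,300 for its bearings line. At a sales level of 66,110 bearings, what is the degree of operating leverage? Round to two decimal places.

At 66,110 units, contribution = 66,110 × £67.42 = £4,457,136.20.
EBIT = £4,457,136.20 − £1,916,300 = £2,540,836.20.
Degree of operating leverage = £4,457,136.20 / £2,540,836.20 = 1.7542.

1.75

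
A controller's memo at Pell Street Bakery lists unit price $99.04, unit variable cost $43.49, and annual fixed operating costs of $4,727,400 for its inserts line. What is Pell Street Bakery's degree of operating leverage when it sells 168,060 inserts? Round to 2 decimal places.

2.03

Contribution at this volume is 168,060 × $55.55 = $9,335,733.00.
Subtracting fixed costs: EBIT = $9,335,733.00 − $4,727,400 = $4,608,333.00.
So DOL = total CM / EBIT = $9,335,733.00 / $4,608,333.00 = 2.0258.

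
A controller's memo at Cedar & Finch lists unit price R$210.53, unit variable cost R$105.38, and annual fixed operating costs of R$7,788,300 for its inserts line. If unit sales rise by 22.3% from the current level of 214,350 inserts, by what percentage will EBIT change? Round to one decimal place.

+34.1%

At 214,350 units, contribution = 214,350 × R$105.15 = R$22,538,902.50.
EBIT = R$22,538,902.50 − R$7,788,300 = R$14,750,602.50.
Degree of operating leverage = R$22,538,902.50 / R$14,750,602.50 = 1.5280.
So EBIT moves 1.5280 × (+22.3%) = +34.1%.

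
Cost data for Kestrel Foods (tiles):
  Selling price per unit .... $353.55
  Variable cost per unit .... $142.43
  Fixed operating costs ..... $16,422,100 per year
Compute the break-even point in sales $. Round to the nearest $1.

$27,501,106

CM per unit = $353.55 − $142.43 = $211.12; CM ratio = $211.12 / $353.55 = 0.5971.
Break-even sales = FC ÷ CM ratio = $16,422,100 × $353.55 / $211.12 = $27,501,106.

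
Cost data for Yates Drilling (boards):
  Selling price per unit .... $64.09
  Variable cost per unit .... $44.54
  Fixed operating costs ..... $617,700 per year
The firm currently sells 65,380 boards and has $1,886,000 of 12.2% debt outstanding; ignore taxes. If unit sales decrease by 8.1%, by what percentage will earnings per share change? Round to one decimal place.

Contribution at this volume is 65,380 × $19.55 = $1,278,179.00.
Operating income = contribution − fixed costs = $1,278,179.00 − $617,700 = $660,479.00.
After interest of $230,092.00, pre-tax earnings = $430,387.00.
Degree of combined leverage = contribution ÷ (EBIT − I) = $1,278,179.00 ÷ $430,387.00 = 2.9698.
EPS therefore changes by 2.9698 × (-8.1%) = -24.1%.

-24.1%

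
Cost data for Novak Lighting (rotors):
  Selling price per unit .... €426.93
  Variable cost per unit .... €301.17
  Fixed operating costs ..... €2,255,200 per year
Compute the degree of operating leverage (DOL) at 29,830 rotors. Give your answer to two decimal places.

Total contribution margin = 29,830 × €125.76 = €3,751,420.80.
Operating income = contribution − fixed costs = €3,751,420.80 − €2,255,200 = €1,496,220.80.
Degree of operating leverage = €3,751,420.80 / €1,496,220.80 = 2.5073.

2.51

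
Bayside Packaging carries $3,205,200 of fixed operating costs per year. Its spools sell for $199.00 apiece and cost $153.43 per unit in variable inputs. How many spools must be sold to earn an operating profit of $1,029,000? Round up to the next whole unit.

Each unit contributes $199.00 − $153.43 = $45.57.
Units = (FC + target) / CM = ($3,205,200 + $1,029,000) / $45.57 = 92,916.39, so 92,917 spools.

92,917 spools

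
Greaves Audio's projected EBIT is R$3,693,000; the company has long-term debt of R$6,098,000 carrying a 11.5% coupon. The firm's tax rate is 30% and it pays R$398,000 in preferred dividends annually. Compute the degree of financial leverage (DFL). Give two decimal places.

1.52

Interest = R$701,270.00.
Pre-tax preferred-dividend burden = R$398,000 ÷ (1 − 0.30) = R$568,571.43.
DFL = EBIT ÷ [EBIT − I − D_p/(1−t)] = R$3,693,000 ÷ [R$3,693,000 − R$701,270.00 − R$568,571.43] = R$3,693,000 ÷ R$2,423,158.57 = 1.5240.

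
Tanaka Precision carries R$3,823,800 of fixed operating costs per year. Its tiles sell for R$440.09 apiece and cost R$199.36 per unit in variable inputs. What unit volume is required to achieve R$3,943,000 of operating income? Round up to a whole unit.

32,264 tiles

Unit CM = price − variable cost = R$440.09 − R$199.36 = R$240.73.
Units = (FC + target) / CM = (R$3,823,800 + R$3,943,000) / R$240.73 = 32,263.53, so 32,264 tiles.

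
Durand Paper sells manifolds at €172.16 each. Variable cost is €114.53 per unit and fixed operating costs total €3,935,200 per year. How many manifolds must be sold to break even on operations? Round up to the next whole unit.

Unit CM = price − variable cost = €172.16 − €114.53 = €57.63.
Break-even Q = €3,935,200 / €57.63 = 68,283.88 → 68,284 manifolds.

68,284 manifolds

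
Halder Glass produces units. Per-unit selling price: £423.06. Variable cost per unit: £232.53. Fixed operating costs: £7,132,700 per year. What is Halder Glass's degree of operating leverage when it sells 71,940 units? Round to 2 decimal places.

Contribution at this volume is 71,940 × £190.53 = £13,706,728.20.
EBIT = £13,706,728.20 − £7,132,700 = £6,574,028.20.
Degree of operating leverage = £13,706,728.20 / £6,574,028.20 = 2.0850.

2.08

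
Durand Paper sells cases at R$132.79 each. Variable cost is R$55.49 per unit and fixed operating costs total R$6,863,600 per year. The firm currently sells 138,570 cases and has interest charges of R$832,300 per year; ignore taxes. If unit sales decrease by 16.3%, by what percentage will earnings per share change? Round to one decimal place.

At 138,570 units, contribution = 138,570 × R$77.30 = R$10,711,461.00.
Operating income = contribution − fixed costs = R$10,711,461.00 − R$6,863,600 = R$3,847,861.00.
After interest of R$832,300.00, pre-tax earnings = R$3,015,561.00.
DCL = total CM / (EBIT − I) = R$10,711,461.00 / R$3,015,561.00 = 3.5521.
%ΔEPS = DCL × %ΔSales = 3.5521 × -16.3% = -57.9%.

-57.9%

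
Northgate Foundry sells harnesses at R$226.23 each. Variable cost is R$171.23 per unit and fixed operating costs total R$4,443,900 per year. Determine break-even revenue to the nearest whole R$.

Contribution margin per unit = R$226.23 − R$171.23 = R$55.00, a CM ratio of R$55.00 ÷ R$226.23 = 0.2431.
Break-even revenue = fixed costs × price ÷ CM = R$4,443,900 × R$226.23 ÷ R$55.00 = R$18,278,973.

R$18,278,973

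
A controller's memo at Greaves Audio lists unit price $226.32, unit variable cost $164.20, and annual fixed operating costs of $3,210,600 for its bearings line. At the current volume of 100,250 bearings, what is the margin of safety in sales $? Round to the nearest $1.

$10,991,494

Each unit contributes $226.32 − $164.20 = $62.12. Break-even units = $3,210,600 ÷ $62.12 = 51,683.84; break-even revenue = 51,683.84 × $226.32 = $11,697,086.16.
Current sales = 100,250 × $226.32 = $22,688,580.00.
Margin of safety = $22,688,580.00 − $11,697,086.16 = $10,991,494.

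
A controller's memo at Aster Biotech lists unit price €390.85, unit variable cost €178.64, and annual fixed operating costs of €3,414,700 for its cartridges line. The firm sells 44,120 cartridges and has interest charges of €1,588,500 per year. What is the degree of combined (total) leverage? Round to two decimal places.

2.15

Total contribution margin = 44,120 × €212.21 = €9,362,705.20.
Operating income = contribution − fixed costs = €9,362,705.20 − €3,414,700 = €5,948,005.20. Interest = €1,588,500.00, so EBIT − I = €4,359,505.20.
Degree of total leverage = total CM / (EBIT − interest) = €9,362,705.20 / €4,359,505.20 = 2.1477.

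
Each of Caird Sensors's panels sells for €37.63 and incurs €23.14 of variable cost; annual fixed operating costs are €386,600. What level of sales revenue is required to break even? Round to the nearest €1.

€1,003,986

Contribution margin per unit = €37.63 − €23.14 = €14.49, a CM ratio of €14.49 ÷ €37.63 = 0.3851.
Break-even sales = FC ÷ CM ratio = €386,600 × €37.63 / €14.49 = €1,003,986.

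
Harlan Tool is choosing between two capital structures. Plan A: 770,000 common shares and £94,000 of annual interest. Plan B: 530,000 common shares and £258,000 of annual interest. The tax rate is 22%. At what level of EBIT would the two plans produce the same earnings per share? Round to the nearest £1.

£620,167

At indifference, (EBIT − 94,000)(1 − t)/770,000 = (EBIT − 258,000)(1 − t)/530,000.
The (1 − t) factor cancels: (EBIT − 94,000) × 530,000 = (EBIT − 258,000) × 770,000.
Solving, EBIT = (258,000·770,000 − 94,000·530,000) / (770,000 − 530,000) = 148,840,000,000 / 240,000 = 620,166.67.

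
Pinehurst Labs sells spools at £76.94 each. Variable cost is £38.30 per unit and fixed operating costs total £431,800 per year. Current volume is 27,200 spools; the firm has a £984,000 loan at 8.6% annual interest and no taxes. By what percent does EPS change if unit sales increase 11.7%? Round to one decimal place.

Contribution at this volume is 27,200 × £38.64 = £1,051,008.00.
Operating income = contribution − fixed costs = £1,051,008.00 − £431,800 = £619,208.00.
After interest of £84,624.00, pre-tax earnings = £534,584.00.
Degree of combined leverage = contribution ÷ (EBIT − I) = £1,051,008.00 ÷ £534,584.00 = 1.9660.
%ΔEPS = DCL × %ΔSales = 1.9660 × +11.7% = +23.0%.

+23.0%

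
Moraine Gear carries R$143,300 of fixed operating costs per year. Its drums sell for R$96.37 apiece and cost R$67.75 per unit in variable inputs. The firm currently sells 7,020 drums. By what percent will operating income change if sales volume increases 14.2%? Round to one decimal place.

Total contribution margin = 7,020 × R$28.62 = R$200,912.40.
Subtracting fixed costs: EBIT = R$200,912.40 − R$143,300 = R$57,612.40.
Degree of operating leverage = R$200,912.40 / R$57,612.40 = 3.4873.
%ΔEBIT = DOL × %ΔSales = 3.4873 × +14.2% = +49.5%.

+49.5%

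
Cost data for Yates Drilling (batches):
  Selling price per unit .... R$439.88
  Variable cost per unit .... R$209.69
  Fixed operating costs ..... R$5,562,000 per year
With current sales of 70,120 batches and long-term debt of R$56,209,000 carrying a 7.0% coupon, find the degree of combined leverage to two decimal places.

At 70,120 units, contribution = 70,120 × R$230.19 = R$16,140,922.80.
Operating income = contribution − fixed costs = R$16,140,922.80 − R$5,562,000 = R$10,578,922.80. Interest = R$3,934,630.00, so EBIT − I = R$6,644,292.80.
DCL = contribution ÷ (EBIT − I) = R$16,140,922.80 ÷ R$6,644,292.80 = 2.4293.

2.43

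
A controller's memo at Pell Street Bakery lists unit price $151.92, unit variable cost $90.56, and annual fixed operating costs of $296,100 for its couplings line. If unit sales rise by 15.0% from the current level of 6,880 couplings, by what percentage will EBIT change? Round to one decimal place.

+50.2%

At 6,880 units, contribution = 6,880 × $61.36 = $422,156.80.
Operating income = contribution − fixed costs = $422,156.80 − $296,100 = $126,056.80.
So DOL = total CM / EBIT = $422,156.80 / $126,056.80 = 3.3489.
So EBIT moves 3.3489 × (+15.0%) = +50.2%.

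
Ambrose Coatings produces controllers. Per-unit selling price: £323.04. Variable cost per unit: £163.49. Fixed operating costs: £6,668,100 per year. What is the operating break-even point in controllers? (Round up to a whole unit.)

41,794 controllers

Unit CM = price − variable cost = £323.04 − £163.49 = £159.55.
Units to break even: £6,668,100 ÷ £159.55 = 41,793.17, rounded up to 41,794.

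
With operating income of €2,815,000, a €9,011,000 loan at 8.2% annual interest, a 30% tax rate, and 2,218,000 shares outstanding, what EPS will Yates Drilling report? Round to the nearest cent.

€0.66

Interest = €738,902.00, so EBT = €2,815,000 − €738,902.00 = €2,076,098.00.
After tax at 30%: net income = €2,076,098.00 × 0.70 = €1,453,268.60.
EPS = €1,453,268.60 ÷ 2,218,000 = €0.66.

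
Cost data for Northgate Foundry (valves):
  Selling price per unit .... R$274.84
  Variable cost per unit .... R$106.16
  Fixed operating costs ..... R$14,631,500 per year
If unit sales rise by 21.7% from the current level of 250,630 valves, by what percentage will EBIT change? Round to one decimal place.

Total contribution margin = 250,630 × R$168.68 = R$42,276,268.40.
Operating income = contribution − fixed costs = R$42,276,268.40 − R$14,631,500 = R$27,644,768.40.
Degree of operating leverage = R$42,276,268.40 / R$27,644,768.40 = 1.5293.
%ΔEBIT = DOL × %ΔSales = 1.5293 × +21.7% = +33.2%.

+33.2%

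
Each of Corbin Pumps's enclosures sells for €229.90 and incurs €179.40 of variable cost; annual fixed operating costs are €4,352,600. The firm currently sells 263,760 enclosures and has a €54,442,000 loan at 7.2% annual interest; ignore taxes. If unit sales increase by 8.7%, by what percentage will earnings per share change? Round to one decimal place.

+23.0%

Total contribution margin = 263,760 × €50.50 = €13,319,880.00.
Subtracting fixed costs: EBIT = €13,319,880.00 − €4,352,600 = €8,967,280.00.
After interest of €3,919,824.00, pre-tax earnings = €5,047,456.00.
Degree of combined leverage = contribution ÷ (EBIT − I) = €13,319,880.00 ÷ €5,047,456.00 = 2.6389.
EPS therefore changes by 2.6389 × (+8.7%) = +23.0%.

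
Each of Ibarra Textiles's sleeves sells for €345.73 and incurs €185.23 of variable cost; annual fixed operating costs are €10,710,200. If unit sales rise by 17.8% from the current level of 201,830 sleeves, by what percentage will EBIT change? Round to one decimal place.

+26.6%

At 201,830 units, contribution = 201,830 × €160.50 = €32,393,715.00.
Operating income = contribution − fixed costs = €32,393,715.00 − €10,710,200 = €21,683,515.00.
DOL = contribution ÷ EBIT = €32,393,715.00 ÷ €21,683,515.00 = 1.4939.
Operating income changes by 1.4939 × +17.8% = +26.6%.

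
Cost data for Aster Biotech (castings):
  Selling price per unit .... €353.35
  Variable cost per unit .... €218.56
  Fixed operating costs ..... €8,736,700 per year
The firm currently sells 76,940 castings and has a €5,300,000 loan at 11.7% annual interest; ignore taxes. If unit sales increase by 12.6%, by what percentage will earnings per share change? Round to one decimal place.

+128.9%

Contribution at this volume is 76,940 × €134.79 = €10,370,742.60.
Subtracting fixed costs: EBIT = €10,370,742.60 − €8,736,700 = €1,634,042.60.
Interest = €620,100.00, so EBIT − I = €1,013,942.60.
Degree of combined leverage = contribution ÷ (EBIT − I) = €10,370,742.60 ÷ €1,013,942.60 = 10.2281.
EPS therefore changes by 10.2281 × (+12.6%) = +128.9%.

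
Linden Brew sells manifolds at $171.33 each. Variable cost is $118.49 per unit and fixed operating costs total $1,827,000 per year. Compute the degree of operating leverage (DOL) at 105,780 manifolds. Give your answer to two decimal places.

1.49

At 105,780 units, contribution = 105,780 × $52.84 = $5,589,415.20.
Operating income = contribution − fixed costs = $5,589,415.20 − $1,827,000 = $3,762,415.20.
Degree of operating leverage = $5,589,415.20 / $3,762,415.20 = 1.4856.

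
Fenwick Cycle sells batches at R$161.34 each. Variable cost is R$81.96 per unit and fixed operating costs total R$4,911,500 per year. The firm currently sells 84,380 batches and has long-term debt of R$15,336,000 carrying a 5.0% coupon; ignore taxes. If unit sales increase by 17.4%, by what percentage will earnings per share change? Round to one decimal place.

At 84,380 units, contribution = 84,380 × R$79.38 = R$6,698,084.40.
Operating income = contribution − fixed costs = R$6,698,084.40 − R$4,911,500 = R$1,786,584.40.
After interest of R$766,800.00, pre-tax earnings = R$1,019,784.40.
DCL = total CM / (EBIT − I) = R$6,698,084.40 / R$1,019,784.40 = 6.5681.
%ΔEPS = DCL × %ΔSales = 6.5681 × +17.4% = +114.3%.

+114.3%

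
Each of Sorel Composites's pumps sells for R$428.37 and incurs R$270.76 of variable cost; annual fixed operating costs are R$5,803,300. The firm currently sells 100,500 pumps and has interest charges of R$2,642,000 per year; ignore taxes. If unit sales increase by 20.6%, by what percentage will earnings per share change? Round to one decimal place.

+44.1%

At 100,500 units, contribution = 100,500 × R$157.61 = R$15,839,805.00.
EBIT = R$15,839,805.00 − R$5,803,300 = R$10,036,505.00.
Interest = R$2,642,000.00, so EBIT − I = R$7,394,505.00.
Degree of combined leverage = contribution ÷ (EBIT − I) = R$15,839,805.00 ÷ R$7,394,505.00 = 2.1421.
EPS therefore changes by 2.1421 × (+20.6%) = +44.1%.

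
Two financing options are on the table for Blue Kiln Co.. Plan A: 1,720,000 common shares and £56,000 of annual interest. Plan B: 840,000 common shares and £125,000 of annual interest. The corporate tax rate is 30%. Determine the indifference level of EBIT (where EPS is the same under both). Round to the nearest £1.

£190,864

At indifference, (EBIT − 56,000)(1 − t)/1,720,000 = (EBIT − 125,000)(1 − t)/840,000.
The (1 − t) factor cancels: (EBIT − 56,000) × 840,000 = (EBIT − 125,000) × 1,720,000.
EBIT × (1,720,000 − 840,000) = 125,000 × 1,720,000 − 56,000 × 840,000 = 167,960,000,000, so EBIT = 167,960,000,000 ÷ 880,000 = 190,863.64.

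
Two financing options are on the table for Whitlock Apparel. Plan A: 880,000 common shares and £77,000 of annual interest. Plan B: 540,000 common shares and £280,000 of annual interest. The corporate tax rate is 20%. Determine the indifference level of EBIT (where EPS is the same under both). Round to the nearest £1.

£602,412

Set EPS_A = EPS_B: (EBIT − £77,000)(1 − 0.20) ÷ 880,000 = (EBIT − £280,000)(1 − 0.20) ÷ 540,000.
The (1 − t) factor cancels: (EBIT − 77,000) × 540,000 = (EBIT − 280,000) × 880,000.
EBIT × (880,000 − 540,000) = 280,000 × 880,000 − 77,000 × 540,000 = 204,820,000,000, so EBIT = 204,820,000,000 ÷ 340,000 = 602,411.76.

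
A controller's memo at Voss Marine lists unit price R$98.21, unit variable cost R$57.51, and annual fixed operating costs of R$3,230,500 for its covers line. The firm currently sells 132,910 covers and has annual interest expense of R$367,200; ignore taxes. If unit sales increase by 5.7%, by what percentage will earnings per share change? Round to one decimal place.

Total contribution margin = 132,910 × R$40.70 = R$5,409,437.00.
Subtracting fixed costs: EBIT = R$5,409,437.00 − R$3,230,500 = R$2,178,937.00.
After interest of R$367,200.00, pre-tax earnings = R$1,811,737.00.
DCL = total CM / (EBIT − I) = R$5,409,437.00 / R$1,811,737.00 = 2.9858.
%ΔEPS = DCL × %ΔSales = 2.9858 × +5.7% = +17.0%.

+17.0%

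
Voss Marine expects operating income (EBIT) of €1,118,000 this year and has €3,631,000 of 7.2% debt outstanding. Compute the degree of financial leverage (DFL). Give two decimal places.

Annual interest charges come to €261,432.00.
DFL = EBIT ÷ (EBIT − I) = €1,118,000 ÷ (€1,118,000 − €261,432.00) = €1,118,000 ÷ €856,568.00 = 1.3052.

1.31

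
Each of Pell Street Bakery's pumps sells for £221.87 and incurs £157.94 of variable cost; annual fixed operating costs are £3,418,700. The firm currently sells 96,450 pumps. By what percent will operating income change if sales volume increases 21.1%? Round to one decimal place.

Contribution at this volume is 96,450 × £63.93 = £6,166,048.50.
Operating income = contribution − fixed costs = £6,166,048.50 − £3,418,700 = £2,747,348.50.
Degree of operating leverage = £6,166,048.50 / £2,747,348.50 = 2.2444.
So EBIT moves 2.2444 × (+21.1%) = +47.4%.

+47.4%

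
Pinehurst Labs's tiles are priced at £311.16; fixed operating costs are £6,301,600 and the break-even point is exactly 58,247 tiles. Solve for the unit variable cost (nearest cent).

At break-even, FC = Q × (P − VC), so P − VC = £6,301,600 ÷ 58,247 = £108.1875.
Hence VC = price − CM = £311.16 − £108.1875 = £202.97.

£202.97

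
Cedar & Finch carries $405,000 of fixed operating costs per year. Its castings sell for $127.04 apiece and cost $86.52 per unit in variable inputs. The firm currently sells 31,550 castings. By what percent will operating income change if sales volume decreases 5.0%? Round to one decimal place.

-7.3%

Total contribution margin = 31,550 × $40.52 = $1,278,406.00.
Subtracting fixed costs: EBIT = $1,278,406.00 − $405,000 = $873,406.00.
Degree of operating leverage = $1,278,406.00 / $873,406.00 = 1.4637.
%ΔEBIT = DOL × %ΔSales = 1.4637 × -5.0% = -7.3%.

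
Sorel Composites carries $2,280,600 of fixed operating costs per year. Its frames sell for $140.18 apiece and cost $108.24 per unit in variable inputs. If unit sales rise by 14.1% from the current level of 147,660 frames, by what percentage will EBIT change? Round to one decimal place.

Total contribution margin = 147,660 × $31.94 = $4,716,260.40.
Operating income = contribution − fixed costs = $4,716,260.40 − $2,280,600 = $2,435,660.40.
DOL = contribution ÷ EBIT = $4,716,260.40 ÷ $2,435,660.40 = 1.9363.
%ΔEBIT = DOL × %ΔSales = 1.9363 × +14.1% = +27.3%.

+27.3%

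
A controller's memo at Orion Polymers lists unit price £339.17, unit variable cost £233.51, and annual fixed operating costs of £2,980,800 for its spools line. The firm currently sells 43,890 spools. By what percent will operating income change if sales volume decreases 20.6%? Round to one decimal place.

-57.7%

Contribution at this volume is 43,890 × £105.66 = £4,637,417.40.
Operating income = contribution − fixed costs = £4,637,417.40 − £2,980,800 = £1,656,617.40.
So DOL = total CM / EBIT = £4,637,417.40 / £1,656,617.40 = 2.7993.
%ΔEBIT = DOL × %ΔSales = 2.7993 × -20.6% = -57.7%.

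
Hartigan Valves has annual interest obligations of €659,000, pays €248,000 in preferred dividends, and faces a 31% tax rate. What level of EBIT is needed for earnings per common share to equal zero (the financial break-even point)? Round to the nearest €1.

€1,018,420

Grossing the preferred dividend up to pre-tax terms: €248,000 / (1 − 0.31) = €359,420.29.
EPS = 0 when EBIT covers interest plus the pre-tax preferred burden: €659,000 + €359,420.29 = €1,018,420.29.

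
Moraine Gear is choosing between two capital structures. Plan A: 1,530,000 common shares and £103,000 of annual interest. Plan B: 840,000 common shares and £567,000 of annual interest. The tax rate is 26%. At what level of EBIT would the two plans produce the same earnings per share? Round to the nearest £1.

Set EPS_A = EPS_B: (EBIT − £103,000)(1 − 0.26) ÷ 1,530,000 = (EBIT − £567,000)(1 − 0.26) ÷ 840,000.
Cancelling (1 − t) and cross-multiplying: 840,000·(EBIT − 103,000) = 1,530,000·(EBIT − 567,000).
Solving, EBIT = (567,000·1,530,000 − 103,000·840,000) / (1,530,000 − 840,000) = 780,990,000,000 / 690,000 = 1,131,869.57.

£1,131,870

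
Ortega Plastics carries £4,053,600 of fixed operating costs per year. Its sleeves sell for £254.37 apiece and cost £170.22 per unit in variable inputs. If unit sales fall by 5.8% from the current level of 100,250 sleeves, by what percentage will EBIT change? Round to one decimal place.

-11.2%

Contribution at this volume is 100,250 × £84.15 = £8,436,037.50.
Operating income = contribution − fixed costs = £8,436,037.50 − £4,053,600 = £4,382,437.50.
Degree of operating leverage = £8,436,037.50 / £4,382,437.50 = 1.9250.
So EBIT moves 1.9250 × (-5.8%) = -11.2%.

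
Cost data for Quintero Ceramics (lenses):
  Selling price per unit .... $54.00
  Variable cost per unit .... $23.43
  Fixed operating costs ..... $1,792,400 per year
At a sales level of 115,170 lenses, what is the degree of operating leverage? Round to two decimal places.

At 115,170 units, contribution = 115,170 × $30.57 = $3,520,746.90.
Subtracting fixed costs: EBIT = $3,520,746.90 − $1,792,400 = $1,728,346.90.
So DOL = total CM / EBIT = $3,520,746.90 / $1,728,346.90 = 2.0371.

2.04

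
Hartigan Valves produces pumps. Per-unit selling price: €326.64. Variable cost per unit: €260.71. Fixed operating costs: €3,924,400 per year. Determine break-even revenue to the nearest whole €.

€19,442,834

Contribution margin per unit = €326.64 − €260.71 = €65.93, a CM ratio of €65.93 ÷ €326.64 = 0.2018.
Break-even revenue = fixed costs × price ÷ CM = €3,924,400 × €326.64 ÷ €65.93 = €19,442,834.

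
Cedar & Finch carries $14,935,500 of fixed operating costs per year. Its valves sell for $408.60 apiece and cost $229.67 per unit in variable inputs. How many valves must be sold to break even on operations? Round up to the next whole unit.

83,472 valves

Contribution margin per unit = $408.60 − $229.67 = $178.93.
Break-even volume = fixed costs ÷ CM per unit = $14,935,500 ÷ $178.93 = 83,471.19, so 83,472 valves.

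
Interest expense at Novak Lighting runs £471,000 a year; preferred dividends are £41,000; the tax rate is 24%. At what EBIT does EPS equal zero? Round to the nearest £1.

£524,947

Preferred dividends are paid after tax, so their pre-tax equivalent is £41,000 ÷ (1 − 0.24) = £53,947.37.
Financial break-even EBIT = interest + D_p ÷ (1 − t) = £471,000 + £53,947.37 = £524,947.37.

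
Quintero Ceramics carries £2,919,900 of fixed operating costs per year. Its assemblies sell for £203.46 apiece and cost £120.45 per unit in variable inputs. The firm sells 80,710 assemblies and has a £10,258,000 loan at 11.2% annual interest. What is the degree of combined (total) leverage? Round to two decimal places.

Total contribution margin = 80,710 × £83.01 = £6,699,737.10.
Subtracting fixed costs: EBIT = £6,699,737.10 − £2,919,900 = £3,779,837.10. Interest = £1,148,896.00.
DOL = £6,699,737.10 ÷ £3,779,837.10 = 1.7725; DFL = £3,779,837.10 ÷ £2,630,941.10 = 1.4367.
Combined leverage = 1.7725 × 1.4367 = 2.5466.

2.55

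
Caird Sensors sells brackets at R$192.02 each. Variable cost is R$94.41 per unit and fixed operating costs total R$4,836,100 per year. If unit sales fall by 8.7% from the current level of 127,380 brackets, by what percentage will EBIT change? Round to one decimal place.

-14.2%

At 127,380 units, contribution = 127,380 × R$97.61 = R$12,433,561.80.
EBIT = R$12,433,561.80 − R$4,836,100 = R$7,597,461.80.
DOL = contribution ÷ EBIT = R$12,433,561.80 ÷ R$7,597,461.80 = 1.6365.
Operating income changes by 1.6365 × -8.7% = -14.2%.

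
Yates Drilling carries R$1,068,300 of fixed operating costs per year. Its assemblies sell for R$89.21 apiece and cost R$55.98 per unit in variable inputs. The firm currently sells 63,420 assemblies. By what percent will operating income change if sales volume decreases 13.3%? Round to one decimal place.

-27.0%

At 63,420 units, contribution = 63,420 × R$33.23 = R$2,107,446.60.
Operating income = contribution − fixed costs = R$2,107,446.60 − R$1,068,300 = R$1,039,146.60.
So DOL = total CM / EBIT = R$2,107,446.60 / R$1,039,146.60 = 2.0281.
Operating income changes by 2.0281 × -13.3% = -27.0%.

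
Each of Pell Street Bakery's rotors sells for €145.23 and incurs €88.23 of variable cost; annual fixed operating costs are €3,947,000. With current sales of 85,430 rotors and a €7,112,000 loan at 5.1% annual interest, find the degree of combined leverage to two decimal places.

Contribution at this volume is 85,430 × €57.00 = €4,869,510.00.
EBIT = €4,869,510.00 − €3,947,000 = €922,510.00. Interest = €362,712.00.
DOL = €4,869,510.00 ÷ €922,510.00 = 5.2785; DFL = €922,510.00 ÷ €559,798.00 = 1.6479.
DCL = DOL × DFL = 5.2785 × 1.6479 = 8.6984.

8.70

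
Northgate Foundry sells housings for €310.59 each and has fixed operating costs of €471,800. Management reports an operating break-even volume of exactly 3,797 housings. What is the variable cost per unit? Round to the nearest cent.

€186.33

At break-even, FC = Q × (P − VC), so P − VC = €471,800 ÷ 3,797 = €124.2560.
Variable cost per unit = €310.59 − €124.2560 = €186.33.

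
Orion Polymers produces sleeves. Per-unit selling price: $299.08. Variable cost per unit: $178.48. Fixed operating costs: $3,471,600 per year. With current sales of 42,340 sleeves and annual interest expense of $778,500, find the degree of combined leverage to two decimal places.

Total contribution margin = 42,340 × $120.60 = $5,106,204.00.
EBIT = $5,106,204.00 − $3,471,600 = $1,634,604.00. Interest = $778,500.00.
DOL = $5,106,204.00 ÷ $1,634,604.00 = 3.1238; DFL = $1,634,604.00 ÷ $856,104.00 = 1.9094.
Combined leverage = 3.1238 × 1.9094 = 5.9646.

5.96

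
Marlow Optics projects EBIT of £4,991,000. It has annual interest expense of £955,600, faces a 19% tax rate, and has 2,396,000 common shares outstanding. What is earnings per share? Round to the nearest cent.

Interest = £955,600.00, so EBT = £4,991,000 − £955,600.00 = £4,035,400.00.
After tax at 19%: net income = £4,035,400.00 × 0.81 = £3,268,674.00.
Per share: £3,268,674.00 / 2,396,000 shares = £1.36.

£1.36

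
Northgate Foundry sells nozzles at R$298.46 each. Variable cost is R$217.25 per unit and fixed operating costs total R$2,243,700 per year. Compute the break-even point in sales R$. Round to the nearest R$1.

Contribution margin per unit = R$298.46 − R$217.25 = R$81.21, a CM ratio of R$81.21 ÷ R$298.46 = 0.2721.
Break-even revenue = fixed costs × price ÷ CM = R$2,243,700 × R$298.46 ÷ R$81.21 = R$8,245,964.

R$8,245,964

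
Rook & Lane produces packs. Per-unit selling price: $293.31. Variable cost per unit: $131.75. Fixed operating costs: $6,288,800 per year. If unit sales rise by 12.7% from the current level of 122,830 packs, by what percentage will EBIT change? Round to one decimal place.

At 122,830 units, contribution = 122,830 × $161.56 = $19,844,414.80.
Operating income = contribution − fixed costs = $19,844,414.80 − $6,288,800 = $13,555,614.80.
Degree of operating leverage = $19,844,414.80 / $13,555,614.80 = 1.4639.
%ΔEBIT = DOL × %ΔSales = 1.4639 × +12.7% = +18.6%.

+18.6%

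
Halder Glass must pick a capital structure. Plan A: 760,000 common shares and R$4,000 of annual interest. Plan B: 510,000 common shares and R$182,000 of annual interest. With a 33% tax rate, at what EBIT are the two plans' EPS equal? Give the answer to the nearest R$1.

At indifference, (EBIT − 4,000)(1 − t)/760,000 = (EBIT − 182,000)(1 − t)/510,000.
Cancelling (1 − t) and cross-multiplying: 510,000·(EBIT − 4,000) = 760,000·(EBIT − 182,000).
EBIT × (760,000 − 510,000) = 182,000 × 760,000 − 4,000 × 510,000 = 136,280,000,000, so EBIT = 136,280,000,000 ÷ 250,000 = 545,120.00.

R$545,120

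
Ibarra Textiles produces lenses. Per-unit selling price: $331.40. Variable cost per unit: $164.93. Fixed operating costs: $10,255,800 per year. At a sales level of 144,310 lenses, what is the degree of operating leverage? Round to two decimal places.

At 144,310 units, contribution = 144,310 × $166.47 = $24,023,285.70.
EBIT = $24,023,285.70 − $10,255,800 = $13,767,485.70.
DOL = contribution ÷ EBIT = $24,023,285.70 ÷ $13,767,485.70 = 1.7449.

1.74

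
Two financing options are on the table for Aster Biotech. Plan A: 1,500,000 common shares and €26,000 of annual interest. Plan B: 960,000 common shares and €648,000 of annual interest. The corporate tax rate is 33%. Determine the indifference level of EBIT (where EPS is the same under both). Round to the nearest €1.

€1,753,778

Set EPS_A = EPS_B: (EBIT − €26,000)(1 − 0.33) ÷ 1,500,000 = (EBIT − €648,000)(1 − 0.33) ÷ 960,000.
The (1 − t) factor cancels: (EBIT − 26,000) × 960,000 = (EBIT − 648,000) × 1,500,000.
EBIT × (1,500,000 − 960,000) = 648,000 × 1,500,000 − 26,000 × 960,000 = 947,040,000,000, so EBIT = 947,040,000,000 ÷ 540,000 = 1,753,777.78.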